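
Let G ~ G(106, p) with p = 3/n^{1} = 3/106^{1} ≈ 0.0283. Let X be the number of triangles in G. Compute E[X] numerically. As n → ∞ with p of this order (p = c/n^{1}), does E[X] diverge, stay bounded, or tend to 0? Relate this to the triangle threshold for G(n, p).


Number of potential triangles: C(106, 3) = 192920.
Each occurs with probability p³ ≈ (0.0283)³ ≈ 2.266972e-05.
By linearity: E[X] = C(106, 3)·p³ ≈ 192920 · 2.266972e-05 ≈ 4.3734.
Here α = 1, so p = 3/n is exactly at the triangle threshold p ~ 1/n. Asymptotically E[X] → c³/6 = 3³/6 = 9/2 ≈ 4.5000, a bounded constant. In this regime the triangle count is asymptotically Poisson(c³/6).

E[X] ≈ 4.3734; in regime p = Θ(1/n^{1}) E[X] stays bounded (at the triangle threshold p ~ 1/n).


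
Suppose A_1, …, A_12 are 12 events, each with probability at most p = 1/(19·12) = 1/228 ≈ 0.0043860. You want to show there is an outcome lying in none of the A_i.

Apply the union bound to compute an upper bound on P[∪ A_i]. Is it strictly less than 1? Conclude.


Union bound: P[∪_{i=1}^{12} A_i] ≤ Σ_i P[A_i] ≤ 12·p = 12·(1/228) = 1/19.
Numerically: 1/19 ≈ 0.0526316.
Is 1/19 < 1? YES.
Since P[∪ A_i] ≤ 1/19 < 1, the complement has P[∩ A_i^c] ≥ 1 − 1/19 = 18/19 > 0, so some outcome avoids every A_i.

12·p = 1/19 ≈ 0.0526316; existence CERTIFIED by the union bound.


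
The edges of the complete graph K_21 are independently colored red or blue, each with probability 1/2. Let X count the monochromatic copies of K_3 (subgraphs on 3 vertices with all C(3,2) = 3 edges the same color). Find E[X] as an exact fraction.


Let X = Σ_S X_S over the C(21, 3) = 1330 subsets S of size 3, where X_S = 1 if the K_3 on S is monochromatic.
For a fixed S, the K_3 on S has C(3, 2) = 3 edges. P[all 3 edges red] = (1/2)^3, and likewise for blue, so P[monochromatic] = 2·(1/2)^3 = 2^{1 − 3} = 1/4.
By linearity of expectation: E[X] = C(21, 3) · 2^{1 − 3} = 1330 · 1/4 = 665/2.
Numerically: E[X] ≈ 332.50000.

E[X] = C(21,3)·2^(1−C(3,2)) = 665/2 ≈ 332.50000.


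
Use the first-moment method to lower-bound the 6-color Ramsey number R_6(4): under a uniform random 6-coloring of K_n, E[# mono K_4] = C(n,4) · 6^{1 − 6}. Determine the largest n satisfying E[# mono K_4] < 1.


We need C(n, 4) · 6^{1 − 6} < 1, i.e. C(n, 4) < 6^{6 − 1} = 7776.
Check values of n near the boundary:
  n = 20: C(20, 4) = 4845; 4845 < 7776? YES
  n = 21: C(21, 4) = 5985; 5985 < 7776? YES
  n = 22: C(22, 4) = 7315; 7315 < 7776? YES
  n = 23: C(23, 4) = 8855; 8855 < 7776? NO
The largest n with C(n, 4) < 7776 is n = 22 (where E[X] = 7315/7776 ≈ 0.940715). Hence R_6(4) > 22, i.e. R_6(4) ≥ 23.

Largest n = 22; hence R_6(4) > 22.


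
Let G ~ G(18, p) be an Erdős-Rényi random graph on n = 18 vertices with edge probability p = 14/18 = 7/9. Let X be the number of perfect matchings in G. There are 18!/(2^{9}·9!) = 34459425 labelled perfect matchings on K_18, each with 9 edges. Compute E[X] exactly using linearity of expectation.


K_18 has 18!/(2^{9}·9!) = 34459425 labelled perfect matchings.
For each such perfect matching H, let X_H = 1 if all 9 edges of H are present in G. Then P[X_H = 1] = p^{9} = (7/9)^{9} = 40353607/387420489.
By linearity of expectation: E[X] = Σ_H E[X_H] = 34459425 · p^{9} = 34459425 · 40353607/387420489 = 17167433257975/4782969.
Numerically: E[X] ≈ 3.5893e+06.

E[X] = 34459425 · (7/9)^{9} = 17167433257975/4782969 ≈ 3.5893e+06.


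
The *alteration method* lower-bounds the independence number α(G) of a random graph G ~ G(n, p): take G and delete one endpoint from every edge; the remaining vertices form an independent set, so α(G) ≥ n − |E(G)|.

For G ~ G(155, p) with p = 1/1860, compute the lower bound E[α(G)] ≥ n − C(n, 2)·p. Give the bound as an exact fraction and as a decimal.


E[|E(G)|] = C(155, 2)·p = 11935 · (1/1860) = 77/12.
E[α(G)] ≥ n − E[|E(G)|] = 155 − 77/12 = 1783/12.
Numerically: ≈ 148.5833.
(This is only a lower bound; the true E[α(G)] may be larger.)

E[α(G)] ≥ 1783/12 ≈ 148.5833.


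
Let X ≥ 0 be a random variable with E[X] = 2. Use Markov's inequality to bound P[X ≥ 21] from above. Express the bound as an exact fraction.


μ = E[X] = 2, a = 21.
Markov: P[X ≥ 21] ≤ μ/a = (2)/21 = 2/21.
Numerically: ≈ 0.09524.
(Since a = 21 > μ = 2.00000, the bound 2/21 is < 1 and informative.)

P[X ≥ 21] ≤ 2/21 ≈ 0.09524.


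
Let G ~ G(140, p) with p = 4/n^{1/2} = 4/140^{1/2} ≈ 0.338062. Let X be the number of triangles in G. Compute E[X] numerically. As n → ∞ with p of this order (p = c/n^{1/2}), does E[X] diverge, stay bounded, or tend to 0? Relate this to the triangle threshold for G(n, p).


Number of potential triangles: C(140, 3) = 447580.
Each occurs with probability p³ ≈ (0.338062)³ ≈ 3.86356231e-02.
By linearity: E[X] = C(140, 3)·p³ ≈ 447580 · 3.86356231e-02 ≈ 17292.532175.
Since α = 1/2 < 1, p = c/n^{1/2} ≫ 1/n is above the triangle threshold p ~ 1/n. Asymptotically E[X] ~ (c³/6)·n^{3(1−α)} = (4³/6)·n^{1.5} → ∞; triangles are abundant w.h.p.

E[X] ≈ 17292.532175; in regime p = Θ(1/n^{1/2}) E[X] diverges (above the triangle threshold p ~ 1/n).


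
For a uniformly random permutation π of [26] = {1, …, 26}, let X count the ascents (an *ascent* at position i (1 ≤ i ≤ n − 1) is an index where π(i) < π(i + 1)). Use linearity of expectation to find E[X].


Write X = Σ X_I over i = 1, …, 25, with X_I the indicator of one ascent.
There are 25 indicators.
For each fixed i, the pair (π(i), π(i+1)) is a uniformly random ordered pair of distinct values from {1, …, 26}; by symmetry P[π(i) < π(i+1)] = 1/2.
By linearity: E[X] = 25 · (1/2) = (26 − 1) · (1/2) = 25/2 ≈ 12.500000.

E[X] = 25/2 = 12.500000.


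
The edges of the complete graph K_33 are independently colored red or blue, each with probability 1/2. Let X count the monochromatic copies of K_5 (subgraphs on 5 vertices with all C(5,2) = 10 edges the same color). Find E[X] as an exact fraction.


Let X = Σ_S X_S over the C(33, 5) = 237336 subsets S of size 5, where X_S = 1 if the K_5 on S is monochromatic.
For a fixed S, the K_5 on S has C(5, 2) = 10 edges. P[all 10 edges red] = (1/2)^10, and likewise for blue, so P[monochromatic] = 2·(1/2)^10 = 2^{1 − 10} = 1/512.
Summing: E[X] = C(33, 5) · 2^{1 − 10} = 237336 · 1/512 = 29667/64.
Numerically: E[X] ≈ 463.546875.

E[X] = C(33,5)·2^(1−C(5,2)) = 29667/64 ≈ 463.546875.


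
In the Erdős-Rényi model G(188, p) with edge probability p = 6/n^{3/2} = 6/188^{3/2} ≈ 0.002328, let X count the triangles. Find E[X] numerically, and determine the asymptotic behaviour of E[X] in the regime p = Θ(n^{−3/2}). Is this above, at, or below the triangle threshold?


Number of potential triangles: C(188, 3) = 1089836.
Each occurs with probability p³ ≈ (0.002328)³ ≈ 1.261082e-08.
By linearity: E[X] = C(188, 3)·p³ ≈ 1089836 · 1.261082e-08 ≈ 0.0137.
Since α = 3/2 > 1, p = c/n^{3/2} = o(1/n) is below the triangle threshold p ~ 1/n. Asymptotically E[X] ~ (c³/6)·n^{3(1−α)} = (6³/6)·n^{-1.5} → 0, so by Markov's inequality G has no triangles w.h.p.

E[X] ≈ 0.0137; in regime p = Θ(1/n^{3/2}) E[X] tends to 0 (below the triangle threshold p ~ 1/n).


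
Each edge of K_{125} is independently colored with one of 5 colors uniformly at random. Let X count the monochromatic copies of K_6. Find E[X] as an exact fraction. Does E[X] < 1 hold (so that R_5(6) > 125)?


E[X] = C(125, 6) · 5^{1 − 15} = 4690625500 · 5^{−14} = 4690625500/6103515625.
As a reduced fraction: E[X] = 37525004/48828125 ≈ 0.769.
Is E[X] < 1? YES.
Since E[X] < 1, there exists a 5-coloring of K_{125} with no monochromatic K_6; hence R_5(6) > 125.

E[X] = 37525004/48828125 ≈ 0.769; E[X] < 1, so R_5(6) > 125.


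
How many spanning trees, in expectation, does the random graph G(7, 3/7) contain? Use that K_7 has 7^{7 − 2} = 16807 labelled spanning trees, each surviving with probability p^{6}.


K_7 has 7^{7 − 2} = 16807 labelled spanning trees.
For each such spanning tree H, let X_H = 1 if all 6 edges of H are present in G. Then P[X_H = 1] = p^{6} = (3/7)^{6} = 729/117649.
By linearity of expectation: E[X] = Σ_H E[X_H] = 16807 · p^{6} = 16807 · 729/117649 = 729/7.
Numerically: E[X] ≈ 104.14.

E[X] = 16807 · (3/7)^{6} = 729/7 ≈ 104.14.


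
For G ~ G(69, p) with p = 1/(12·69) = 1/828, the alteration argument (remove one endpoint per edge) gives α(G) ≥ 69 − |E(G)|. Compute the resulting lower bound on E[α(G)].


E[|E(G)|] = C(69, 2)·p = 2346 · (1/828) = 17/6.
E[α(G)] ≥ n − E[|E(G)|] = 69 − 17/6 = 397/6.
Numerically: ≈ 66.16667.
(This is only a lower bound; the true E[α(G)] may be larger.)

E[α(G)] ≥ 397/6 ≈ 66.16667.


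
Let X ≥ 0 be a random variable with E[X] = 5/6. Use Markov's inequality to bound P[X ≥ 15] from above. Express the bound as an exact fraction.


μ = E[X] = 5/6, a = 15.
Markov: P[X ≥ 15] ≤ μ/a = (5/6)/15 = 1/18.
Numerically: ≈ 0.056.
(Since a = 15 > μ = 0.833, the bound 1/18 is < 1 and informative.)

P[X ≥ 15] ≤ 1/18 ≈ 0.056.


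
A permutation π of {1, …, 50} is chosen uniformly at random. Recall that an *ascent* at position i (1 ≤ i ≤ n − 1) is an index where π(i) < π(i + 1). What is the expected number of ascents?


Write X = Σ X_I over i = 1, …, 49, with X_I the indicator of one ascent.
There are 49 indicators.
For each fixed i, the pair (π(i), π(i+1)) is a uniformly random ordered pair of distinct values from {1, …, 50}; by symmetry P[π(i) < π(i+1)] = 1/2.
By linearity: E[X] = 49 · (1/2) = (50 − 1) · (1/2) = 49/2 ≈ 24.50000.

E[X] = 49/2 = 24.50000.


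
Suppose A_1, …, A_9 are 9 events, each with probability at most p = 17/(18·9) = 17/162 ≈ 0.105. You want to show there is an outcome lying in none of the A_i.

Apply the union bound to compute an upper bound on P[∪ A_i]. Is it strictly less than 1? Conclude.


Union bound: P[∪_{i=1}^{9} A_i] ≤ Σ_i P[A_i] ≤ 9·p = 9·(17/162) = 17/18.
Numerically: 17/18 ≈ 0.944.
Is 17/18 < 1? YES.
Since P[∪ A_i] ≤ 17/18 < 1, the complement has P[∩ A_i^c] ≥ 1 − 17/18 = 1/18 > 0, so some outcome avoids every A_i.

9·p = 17/18 ≈ 0.944; existence CERTIFIED by the union bound.


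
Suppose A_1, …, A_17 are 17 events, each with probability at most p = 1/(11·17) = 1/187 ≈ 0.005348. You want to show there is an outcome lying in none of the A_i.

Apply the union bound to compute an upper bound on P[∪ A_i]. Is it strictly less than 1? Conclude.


Union bound: P[∪_{i=1}^{17} A_i] ≤ Σ_i P[A_i] ≤ 17·p = 17·(1/187) = 1/11.
Numerically: 1/11 ≈ 0.090909.
Is 1/11 < 1? YES.
Since P[∪ A_i] ≤ 1/11 < 1, the complement has P[∩ A_i^c] ≥ 1 − 1/11 = 10/11 > 0, so some outcome avoids every A_i.

17·p = 1/11 ≈ 0.090909; existence CERTIFIED by the union bound.


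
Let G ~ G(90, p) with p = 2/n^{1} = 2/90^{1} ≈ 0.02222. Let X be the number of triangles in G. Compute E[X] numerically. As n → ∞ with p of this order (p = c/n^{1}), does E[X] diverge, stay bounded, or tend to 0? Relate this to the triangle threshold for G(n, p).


Number of potential triangles: C(90, 3) = 117480.
Each occurs with probability p³ ≈ (0.02222)³ ≈ 1.097394e-05.
By linearity: E[X] = C(90, 3)·p³ ≈ 117480 · 1.097394e-05 ≈ 1.2892.
Here α = 1, so p = 2/n is exactly at the triangle threshold p ~ 1/n. Asymptotically E[X] → c³/6 = 2³/6 = 4/3 ≈ 1.3333, a bounded constant. In this regime the triangle count is asymptotically Poisson(c³/6).

E[X] ≈ 1.2892; in regime p = Θ(1/n^{1}) E[X] stays bounded (at the triangle threshold p ~ 1/n).


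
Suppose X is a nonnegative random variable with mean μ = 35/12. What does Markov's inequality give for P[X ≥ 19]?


μ = E[X] = 35/12, a = 19.
Markov: P[X ≥ 19] ≤ μ/a = (35/12)/19 = 35/228.
Numerically: ≈ 0.1535.
(Since a = 19 > μ = 2.9167, the bound 35/228 is < 1 and informative.)

P[X ≥ 19] ≤ 35/228 ≈ 0.1535.


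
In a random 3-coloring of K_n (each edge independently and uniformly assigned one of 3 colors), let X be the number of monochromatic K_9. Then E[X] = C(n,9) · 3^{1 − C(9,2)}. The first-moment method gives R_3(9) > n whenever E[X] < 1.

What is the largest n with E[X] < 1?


We need C(n, 9) · 3^{1 − 36} < 1, i.e. C(n, 9) < 3^{36 − 1} = 50031545098999707.
Check values of n near the boundary:
  n = 300: C(300, 9) = 48052241692154700; 48052241692154700 < 50031545098999707? YES
  n = 301: C(301, 9) = 49533303936090975; 49533303936090975 < 50031545098999707? YES
  n = 302: C(302, 9) = 51054804739588650; 51054804739588650 < 50031545098999707? NO
The largest n with C(n, 9) < 50031545098999707 is n = 301 (where E[X] = 16511101312030325/16677181699666569 ≈ 0.9900). Hence R_3(9) > 301, i.e. R_3(9) ≥ 302.

Largest n = 301; hence R_3(9) > 301.


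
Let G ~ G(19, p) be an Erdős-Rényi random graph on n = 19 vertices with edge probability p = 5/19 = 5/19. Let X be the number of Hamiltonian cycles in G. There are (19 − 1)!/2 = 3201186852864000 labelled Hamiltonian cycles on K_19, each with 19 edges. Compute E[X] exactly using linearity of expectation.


K_19 has (19 − 1)!/2 = 3201186852864000 labelled Hamiltonian cycles.
For each such Hamiltonian cycle H, let X_H = 1 if all 19 edges of H are present in G. Then P[X_H = 1] = p^{19} = (5/19)^{19} = 19073486328125/1978419655660313589123979.
Summing the indicators: E[X] = Σ_H E[X_H] = 3201186852864000 · p^{19} = 3201186852864000 · 19073486328125/1978419655660313589123979 = 61057793671875000000000000000/1978419655660313589123979.
Numerically: E[X] ≈ 30861.9.

E[X] = 3201186852864000 · (5/19)^{19} = 61057793671875000000000000000/1978419655660313589123979 ≈ 30861.9.


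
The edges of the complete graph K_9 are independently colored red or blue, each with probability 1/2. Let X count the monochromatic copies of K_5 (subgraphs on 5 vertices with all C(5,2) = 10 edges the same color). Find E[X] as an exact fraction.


Let X = Σ_S X_S over the C(9, 5) = 126 subsets S of size 5, where X_S = 1 if the K_5 on S is monochromatic.
For a fixed S, the K_5 on S has C(5, 2) = 10 edges. P[all 10 edges red] = (1/2)^10, and likewise for blue, so P[monochromatic] = 2·(1/2)^10 = 2^{1 − 10} = 1/512.
By linearity: E[X] = C(9, 5) · 2^{1 − 10} = 126 · 1/512 = 63/256.
Numerically: E[X] ≈ 0.246.

E[X] = C(9,5)·2^(1−C(5,2)) = 63/256 ≈ 0.246.


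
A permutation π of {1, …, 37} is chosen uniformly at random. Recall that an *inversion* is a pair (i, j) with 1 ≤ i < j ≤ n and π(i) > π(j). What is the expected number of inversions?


Write X = Σ X_I over the C(37, 2) = 666 pairs i < j, with X_I the indicator of one inversion.
There are 666 indicators.
For each fixed pair i < j, the values π(i) and π(j) are two distinct elements of {1, …, 37} in uniformly random order; by symmetry P[π(i) > π(j)] = 1/2.
By linearity: E[X] = 666 · (1/2) = C(37, 2) · (1/2) = 666/2 = 333 ≈ 333.00000.

E[X] = 333 = 333.00000.


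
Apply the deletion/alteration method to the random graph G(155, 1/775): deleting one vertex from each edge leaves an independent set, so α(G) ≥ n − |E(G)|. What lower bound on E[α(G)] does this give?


E[|E(G)|] = C(155, 2)·p = 11935 · (1/775) = 77/5.
E[α(G)] ≥ n − E[|E(G)|] = 155 − 77/5 = 698/5.
Numerically: ≈ 139.60000.
(This is only a lower bound; the true E[α(G)] may be larger.)

E[α(G)] ≥ 698/5 ≈ 139.60000.


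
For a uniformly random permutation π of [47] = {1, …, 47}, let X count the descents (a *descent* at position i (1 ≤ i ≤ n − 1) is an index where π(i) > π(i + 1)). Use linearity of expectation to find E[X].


Write X = Σ X_I over i = 1, …, 46, with X_I the indicator of one descent.
There are 46 indicators.
For each fixed i, the pair (π(i), π(i+1)) is a uniformly random ordered pair of distinct values from {1, …, 47}; by symmetry P[π(i) > π(i+1)] = 1/2.
By linearity: E[X] = 46 · (1/2) = (47 − 1) · (1/2) = 23 ≈ 23.000.

E[X] = 23 = 23.000.


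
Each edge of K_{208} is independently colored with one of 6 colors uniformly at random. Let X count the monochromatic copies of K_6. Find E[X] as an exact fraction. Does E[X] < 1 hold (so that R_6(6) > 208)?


E[X] = C(208, 6) · 6^{1 − 15} = 104579959848 · 6^{−14} = 104579959848/78364164096.
As a reduced fraction: E[X] = 4357498327/3265173504 ≈ 1.335.
Is E[X] < 1? NO.
Since E[X] ≥ 1, the first-moment bound is inconclusive at n = 208; it does NOT by itself certify R_6(6) > 208.

E[X] = 4357498327/3265173504 ≈ 1.335; E[X] ≥ 1; first-moment method inconclusive here.


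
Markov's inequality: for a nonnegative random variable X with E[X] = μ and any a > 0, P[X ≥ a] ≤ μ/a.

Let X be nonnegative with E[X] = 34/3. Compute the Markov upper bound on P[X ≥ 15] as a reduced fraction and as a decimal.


μ = E[X] = 34/3, a = 15.
Markov: P[X ≥ 15] ≤ μ/a = (34/3)/15 = 34/45.
Numerically: ≈ 0.75556.
(Since a = 15 > μ = 11.33333, the bound 34/45 is < 1 and informative.)

P[X ≥ 15] ≤ 34/45 ≈ 0.75556.


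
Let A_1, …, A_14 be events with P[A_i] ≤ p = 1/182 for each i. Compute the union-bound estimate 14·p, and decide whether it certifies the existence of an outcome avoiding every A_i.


Union bound: P[∪_{i=1}^{14} A_i] ≤ Σ_i P[A_i] ≤ 14·p = 14·(1/182) = 1/13.
Numerically: 1/13 ≈ 0.076923.
Is 1/13 < 1? YES.
Since P[∪ A_i] ≤ 1/13 < 1, the complement has P[∩ A_i^c] ≥ 1 − 1/13 = 12/13 > 0, so some outcome avoids every A_i.

14·p = 1/13 ≈ 0.076923; existence CERTIFIED by the union bound.


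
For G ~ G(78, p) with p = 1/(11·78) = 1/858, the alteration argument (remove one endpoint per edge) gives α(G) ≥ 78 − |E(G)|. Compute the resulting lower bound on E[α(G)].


E[|E(G)|] = C(78, 2)·p = 3003 · (1/858) = 7/2.
E[α(G)] ≥ n − E[|E(G)|] = 78 − 7/2 = 149/2.
Numerically: ≈ 74.500000.
(This is only a lower bound; the true E[α(G)] may be larger.)

E[α(G)] ≥ 149/2 ≈ 74.500000.


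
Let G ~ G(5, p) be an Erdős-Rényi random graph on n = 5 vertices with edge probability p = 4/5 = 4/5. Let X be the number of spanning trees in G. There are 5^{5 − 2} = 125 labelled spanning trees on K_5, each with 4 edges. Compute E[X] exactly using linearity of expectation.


K_5 has 5^{5 − 2} = 125 labelled spanning trees.
For each such spanning tree H, let X_H = 1 if all 4 edges of H are present in G. Then P[X_H = 1] = p^{4} = (4/5)^{4} = 256/625.
By linearity: E[X] = Σ_H E[X_H] = 125 · p^{4} = 125 · 256/625 = 256/5.
Numerically: E[X] ≈ 51.2.

E[X] = 125 · (4/5)^{4} = 256/5 ≈ 51.2.


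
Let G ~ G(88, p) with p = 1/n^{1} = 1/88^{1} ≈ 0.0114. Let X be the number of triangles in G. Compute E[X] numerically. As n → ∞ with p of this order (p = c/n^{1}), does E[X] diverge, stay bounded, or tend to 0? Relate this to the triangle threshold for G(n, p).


Number of potential triangles: C(88, 3) = 109736.
Each occurs with probability p³ ≈ (0.0114)³ ≈ 1.46741e-06.
By linearity: E[X] = C(88, 3)·p³ ≈ 109736 · 1.46741e-06 ≈ 0.161.
Here α = 1, so p = 1/n is exactly at the triangle threshold p ~ 1/n. Asymptotically E[X] → c³/6 = 1³/6 = 1/6 ≈ 0.167, a bounded constant. In this regime the triangle count is asymptotically Poisson(c³/6).

E[X] ≈ 0.161; in regime p = Θ(1/n^{1}) E[X] stays bounded (at the triangle threshold p ~ 1/n).


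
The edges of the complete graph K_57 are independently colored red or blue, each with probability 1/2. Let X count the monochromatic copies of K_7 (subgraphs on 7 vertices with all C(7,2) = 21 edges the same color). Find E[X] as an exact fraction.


Let X = Σ_S X_S over the C(57, 7) = 264385836 subsets S of size 7, where X_S = 1 if the K_7 on S is monochromatic.
For a fixed S, the K_7 on S has C(7, 2) = 21 edges. P[all 21 edges red] = (1/2)^21, and likewise for blue, so P[monochromatic] = 2·(1/2)^21 = 2^{1 − 21} = 1/1048576.
By linearity of expectation: E[X] = C(57, 7) · 2^{1 − 21} = 264385836 · 1/1048576 = 66096459/262144.
Numerically: E[X] ≈ 252.1380.

E[X] = C(57,7)·2^(1−C(7,2)) = 66096459/262144 ≈ 252.1380.


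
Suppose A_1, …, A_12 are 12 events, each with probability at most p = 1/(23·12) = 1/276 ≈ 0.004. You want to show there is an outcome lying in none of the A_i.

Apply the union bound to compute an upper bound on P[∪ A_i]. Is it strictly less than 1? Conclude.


Union bound: P[∪_{i=1}^{12} A_i] ≤ Σ_i P[A_i] ≤ 12·p = 12·(1/276) = 1/23.
Numerically: 1/23 ≈ 0.043.
Is 1/23 < 1? YES.
Since P[∪ A_i] ≤ 1/23 < 1, the complement has P[∩ A_i^c] ≥ 1 − 1/23 = 22/23 > 0, so some outcome avoids every A_i.

12·p = 1/23 ≈ 0.043; existence CERTIFIED by the union bound.


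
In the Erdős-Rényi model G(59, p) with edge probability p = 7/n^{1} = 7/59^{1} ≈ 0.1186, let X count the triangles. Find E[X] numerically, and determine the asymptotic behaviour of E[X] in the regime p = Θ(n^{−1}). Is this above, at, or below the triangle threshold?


Number of potential triangles: C(59, 3) = 32509.
Each occurs with probability p³ ≈ (0.1186)³ ≈ 1.670083e-03.
By linearity: E[X] = C(59, 3)·p³ ≈ 32509 · 1.670083e-03 ≈ 54.2927.
Here α = 1, so p = 7/n is exactly at the triangle threshold p ~ 1/n. Asymptotically E[X] → c³/6 = 7³/6 = 343/6 ≈ 57.1667, a bounded constant. In this regime the triangle count is asymptotically Poisson(c³/6).

E[X] ≈ 54.2927; in regime p = Θ(1/n^{1}) E[X] stays bounded (at the triangle threshold p ~ 1/n).


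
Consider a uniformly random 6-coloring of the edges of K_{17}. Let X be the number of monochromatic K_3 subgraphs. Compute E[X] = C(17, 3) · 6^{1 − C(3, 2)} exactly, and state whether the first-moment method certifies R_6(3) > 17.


E[X] = C(17, 3) · 6^{1 − 3} = 680 · 6^{−2} = 680/36.
As a reduced fraction: E[X] = 170/9 ≈ 18.8888889.
Is E[X] < 1? NO.
Since E[X] ≥ 1, the first-moment bound is inconclusive at n = 17; it does NOT by itself certify R_6(3) > 17.

E[X] = 170/9 ≈ 18.8888889; E[X] ≥ 1; first-moment method inconclusive here.


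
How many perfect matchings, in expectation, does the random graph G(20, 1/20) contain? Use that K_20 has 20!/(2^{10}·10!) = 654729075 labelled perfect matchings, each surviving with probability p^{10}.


K_20 has 20!/(2^{10}·10!) = 654729075 labelled perfect matchings.
For each such perfect matching H, let X_H = 1 if all 10 edges of H are present in G. Then P[X_H = 1] = p^{10} = (1/20)^{10} = 1/10240000000000.
Summing the indicators: E[X] = Σ_H E[X_H] = 654729075 · p^{10} = 654729075 · 1/10240000000000 = 26189163/409600000000.
Numerically: E[X] ≈ 6.39384e-05.

E[X] = 654729075 · (1/20)^{10} = 26189163/409600000000 ≈ 6.39384e-05.


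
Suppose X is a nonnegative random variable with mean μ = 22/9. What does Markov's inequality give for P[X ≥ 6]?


μ = E[X] = 22/9, a = 6.
Markov: P[X ≥ 6] ≤ μ/a = (22/9)/6 = 11/27.
Numerically: ≈ 0.4074.
(Since a = 6 > μ = 2.4444, the bound 11/27 is < 1 and informative.)

P[X ≥ 6] ≤ 11/27 ≈ 0.4074.


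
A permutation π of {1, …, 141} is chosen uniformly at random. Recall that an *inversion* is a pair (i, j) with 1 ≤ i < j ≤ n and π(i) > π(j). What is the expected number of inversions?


Write X = Σ X_I over the C(141, 2) = 9870 pairs i < j, with X_I the indicator of one inversion.
There are 9870 indicators.
For each fixed pair i < j, the values π(i) and π(j) are two distinct elements of {1, …, 141} in uniformly random order; by symmetry P[π(i) > π(j)] = 1/2.
By linearity: E[X] = 9870 · (1/2) = C(141, 2) · (1/2) = 9870/2 = 4935 ≈ 4935.00000.

E[X] = 4935 = 4935.00000.


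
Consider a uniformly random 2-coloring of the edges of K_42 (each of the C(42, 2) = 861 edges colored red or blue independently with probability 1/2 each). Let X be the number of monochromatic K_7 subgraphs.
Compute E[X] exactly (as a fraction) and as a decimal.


Let X = Σ_S X_S over the C(42, 7) = 26978328 subsets S of size 7, where X_S = 1 if the K_7 on S is monochromatic.
For a fixed S, the K_7 on S has C(7, 2) = 21 edges. P[all 21 edges red] = (1/2)^21, and likewise for blue, so P[monochromatic] = 2·(1/2)^21 = 2^{1 − 21} = 1/1048576.
By linearity of expectation: E[X] = C(42, 7) · 2^{1 − 21} = 26978328 · 1/1048576 = 3372291/131072.
Numerically: E[X] ≈ 25.728539.

E[X] = C(42,7)·2^(1−C(7,2)) = 3372291/131072 ≈ 25.728539.


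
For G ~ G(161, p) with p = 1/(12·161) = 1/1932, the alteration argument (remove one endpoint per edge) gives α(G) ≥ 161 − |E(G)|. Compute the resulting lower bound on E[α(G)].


E[|E(G)|] = C(161, 2)·p = 12880 · (1/1932) = 20/3.
E[α(G)] ≥ n − E[|E(G)|] = 161 − 20/3 = 463/3.
Numerically: ≈ 154.333.
(This is only a lower bound; the true E[α(G)] may be larger.)

E[α(G)] ≥ 463/3 ≈ 154.333.


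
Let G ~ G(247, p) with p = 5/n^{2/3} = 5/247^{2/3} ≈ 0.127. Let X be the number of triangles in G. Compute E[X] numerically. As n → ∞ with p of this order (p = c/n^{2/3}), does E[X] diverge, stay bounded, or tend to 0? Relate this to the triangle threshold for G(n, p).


Number of potential triangles: C(247, 3) = 2481115.
Each occurs with probability p³ ≈ (0.127)³ ≈ 2.04888e-03.
By linearity: E[X] = C(247, 3)·p³ ≈ 2481115 · 2.04888e-03 ≈ 5083.502.
Since α = 2/3 < 1, p = c/n^{2/3} ≫ 1/n is above the triangle threshold p ~ 1/n. Asymptotically E[X] ~ (c³/6)·n^{3(1−α)} = (5³/6)·n^{1} → ∞; triangles are abundant w.h.p.

E[X] ≈ 5083.502; in regime p = Θ(1/n^{2/3}) E[X] diverges (above the triangle threshold p ~ 1/n).


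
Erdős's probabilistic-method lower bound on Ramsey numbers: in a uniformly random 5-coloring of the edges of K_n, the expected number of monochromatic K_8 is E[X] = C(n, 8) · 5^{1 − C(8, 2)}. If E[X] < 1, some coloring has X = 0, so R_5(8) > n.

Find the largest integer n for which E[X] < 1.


We need C(n, 8) · 5^{1 − 28} < 1, i.e. C(n, 8) < 5^{28 − 1} = 7450580596923828125.
Check values of n near the boundary:
  n = 858: C(858, 8) = 7049584530256467771; 7049584530256467771 < 7450580596923828125? YES
  n = 859: C(859, 8) = 7115855595170747139; 7115855595170747139 < 7450580596923828125? YES
  n = 860: C(860, 8) = 7182671140665308145; 7182671140665308145 < 7450580596923828125? YES
  n = 861: C(861, 8) = 7250034996615275865; 7250034996615275865 < 7450580596923828125? YES
  n = 862: C(862, 8) = 7317951015318931845; 7317951015318931845 < 7450580596923828125? YES
  n = 863: C(863, 8) = 7386423071602617757; 7386423071602617757 < 7450580596923828125? YES
  n = 864: C(864, 8) = 7455455062926006708; 7455455062926006708 < 7450580596923828125? NO
  n = 865: C(865, 8) = 7525050909487743060; 7525050909487743060 < 7450580596923828125? NO
The largest n with C(n, 8) < 7450580596923828125 is n = 863 (where E[X] = 7386423071602617757/7450580596923828125 ≈ 0.99139). Hence R_5(8) > 863, i.e. R_5(8) ≥ 864.

Largest n = 863; hence R_5(8) > 863.


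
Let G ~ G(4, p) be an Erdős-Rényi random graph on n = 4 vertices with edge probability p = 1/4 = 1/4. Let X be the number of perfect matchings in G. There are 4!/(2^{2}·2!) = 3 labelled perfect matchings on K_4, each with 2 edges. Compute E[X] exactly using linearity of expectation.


K_4 has 4!/(2^{2}·2!) = 3 labelled perfect matchings.
For each such perfect matching H, let X_H = 1 if all 2 edges of H are present in G. Then P[X_H = 1] = p^{2} = (1/4)^{2} = 1/16.
Summing the indicators: E[X] = Σ_H E[X_H] = 3 · p^{2} = 3 · 1/16 = 3/16.
Numerically: E[X] ≈ 0.1875.

E[X] = 3 · (1/4)^{2} = 3/16 ≈ 0.1875.


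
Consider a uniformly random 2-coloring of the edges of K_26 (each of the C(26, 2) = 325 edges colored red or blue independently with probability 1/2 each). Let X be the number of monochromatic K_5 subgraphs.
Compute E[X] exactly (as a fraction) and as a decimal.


Let X = Σ_S X_S over the C(26, 5) = 65780 subsets S of size 5, where X_S = 1 if the K_5 on S is monochromatic.
For a fixed S, the K_5 on S has C(5, 2) = 10 edges. P[all 10 edges red] = (1/2)^10, and likewise for blue, so P[monochromatic] = 2·(1/2)^10 = 2^{1 − 10} = 1/512.
By linearity of expectation: E[X] = C(26, 5) · 2^{1 − 10} = 65780 · 1/512 = 16445/128.
Numerically: E[X] ≈ 128.47656.

E[X] = C(26,5)·2^(1−C(5,2)) = 16445/128 ≈ 128.47656.


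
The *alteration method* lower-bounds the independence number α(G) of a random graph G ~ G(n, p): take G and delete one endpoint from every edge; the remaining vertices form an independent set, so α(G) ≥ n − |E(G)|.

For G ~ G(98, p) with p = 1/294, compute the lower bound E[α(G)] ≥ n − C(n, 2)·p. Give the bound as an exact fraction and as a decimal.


E[|E(G)|] = C(98, 2)·p = 4753 · (1/294) = 97/6.
E[α(G)] ≥ n − E[|E(G)|] = 98 − 97/6 = 491/6.
Numerically: ≈ 81.8333.
(This is only a lower bound; the true E[α(G)] may be larger.)

E[α(G)] ≥ 491/6 ≈ 81.8333.


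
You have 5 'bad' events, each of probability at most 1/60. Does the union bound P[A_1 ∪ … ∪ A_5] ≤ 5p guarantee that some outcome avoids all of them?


Union bound: P[∪_{i=1}^{5} A_i] ≤ Σ_i P[A_i] ≤ 5·p = 5·(1/60) = 1/12.
Numerically: 1/12 ≈ 0.0833333.
Is 1/12 < 1? YES.
Since P[∪ A_i] ≤ 1/12 < 1, the complement has P[∩ A_i^c] ≥ 1 − 1/12 = 11/12 > 0, so some outcome avoids every A_i.

5·p = 1/12 ≈ 0.0833333; existence CERTIFIED by the union bound.


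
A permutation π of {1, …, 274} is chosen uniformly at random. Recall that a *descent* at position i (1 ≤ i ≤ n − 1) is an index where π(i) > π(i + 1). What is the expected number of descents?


Write X = Σ X_I over i = 1, …, 273, with X_I the indicator of one descent.
There are 273 indicators.
For each fixed i, the pair (π(i), π(i+1)) is a uniformly random ordered pair of distinct values from {1, …, 274}; by symmetry P[π(i) > π(i+1)] = 1/2.
By linearity: E[X] = 273 · (1/2) = (274 − 1) · (1/2) = 273/2 ≈ 136.5000.

E[X] = 273/2 = 136.5000.


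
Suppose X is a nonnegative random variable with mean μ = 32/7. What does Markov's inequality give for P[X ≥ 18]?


μ = E[X] = 32/7, a = 18.
Markov: P[X ≥ 18] ≤ μ/a = (32/7)/18 = 16/63.
Numerically: ≈ 0.2540.
(Since a = 18 > μ = 4.5714, the bound 16/63 is < 1 and informative.)

P[X ≥ 18] ≤ 16/63 ≈ 0.2540.


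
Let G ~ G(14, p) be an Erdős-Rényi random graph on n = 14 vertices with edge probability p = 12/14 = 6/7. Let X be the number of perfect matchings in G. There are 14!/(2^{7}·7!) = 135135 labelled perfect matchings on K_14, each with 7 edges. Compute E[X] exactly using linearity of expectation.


K_14 has 14!/(2^{7}·7!) = 135135 labelled perfect matchings.
For each such perfect matching H, let X_H = 1 if all 7 edges of H are present in G. Then P[X_H = 1] = p^{7} = (6/7)^{7} = 279936/823543.
Summing the indicators: E[X] = Σ_H E[X_H] = 135135 · p^{7} = 135135 · 279936/823543 = 5404164480/117649.
Numerically: E[X] ≈ 45934.6.

E[X] = 135135 · (6/7)^{7} = 5404164480/117649 ≈ 45934.6.


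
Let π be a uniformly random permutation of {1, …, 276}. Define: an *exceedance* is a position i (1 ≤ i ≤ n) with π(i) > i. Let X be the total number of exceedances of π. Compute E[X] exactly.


Write X = Σ_{i=1}^{276} X_i, where X_i = 1_{π(i) > i}.
For each fixed i, π(i) is uniform over {1, …, 276} (marginal of a uniform permutation), so P[π(i) > i] = (n − i)/n. Summing: Σ_{i=1}^{276} (n − i)/n = (0 + 1 + … + 275)/276 = 276(276 − 1)/(2·276) = (276 − 1)/2.
Hence E[X] = Σ_{i=1}^{276} (276 − i)/276 = 275/2 ≈ 137.500.

E[X] = 275/2 = 137.500.


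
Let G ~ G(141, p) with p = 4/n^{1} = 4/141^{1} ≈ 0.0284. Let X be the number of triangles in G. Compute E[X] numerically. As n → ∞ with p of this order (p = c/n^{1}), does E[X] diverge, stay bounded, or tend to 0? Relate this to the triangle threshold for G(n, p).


Number of potential triangles: C(141, 3) = 457310.
Each occurs with probability p³ ≈ (0.0284)³ ≈ 2.28309e-05.
By linearity: E[X] = C(141, 3)·p³ ≈ 457310 · 2.28309e-05 ≈ 10.441.
Here α = 1, so p = 4/n is exactly at the triangle threshold p ~ 1/n. Asymptotically E[X] → c³/6 = 4³/6 = 32/3 ≈ 10.667, a bounded constant. In this regime the triangle count is asymptotically Poisson(c³/6).

E[X] ≈ 10.441; in regime p = Θ(1/n^{1}) E[X] stays bounded (at the triangle threshold p ~ 1/n).


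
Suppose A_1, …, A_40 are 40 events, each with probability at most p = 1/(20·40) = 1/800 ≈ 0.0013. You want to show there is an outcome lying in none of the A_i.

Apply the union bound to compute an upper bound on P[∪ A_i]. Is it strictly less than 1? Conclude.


Union bound: P[∪_{i=1}^{40} A_i] ≤ Σ_i P[A_i] ≤ 40·p = 40·(1/800) = 1/20.
Numerically: 1/20 ≈ 0.0500.
Is 1/20 < 1? YES.
Since P[∪ A_i] ≤ 1/20 < 1, the complement has P[∩ A_i^c] ≥ 1 − 1/20 = 19/20 > 0, so some outcome avoids every A_i.

40·p = 1/20 ≈ 0.0500; existence CERTIFIED by the union bound.


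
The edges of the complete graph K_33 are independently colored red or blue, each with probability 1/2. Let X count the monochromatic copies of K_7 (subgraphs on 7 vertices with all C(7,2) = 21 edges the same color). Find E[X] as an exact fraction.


Let X = Σ_S X_S over the C(33, 7) = 4272048 subsets S of size 7, where X_S = 1 if the K_7 on S is monochromatic.
For a fixed S, the K_7 on S has C(7, 2) = 21 edges. P[all 21 edges red] = (1/2)^21, and likewise for blue, so P[monochromatic] = 2·(1/2)^21 = 2^{1 − 21} = 1/1048576.
Summing: E[X] = C(33, 7) · 2^{1 − 21} = 4272048 · 1/1048576 = 267003/65536.
Numerically: E[X] ≈ 4.0741.

E[X] = C(33,7)·2^(1−C(7,2)) = 267003/65536 ≈ 4.0741.


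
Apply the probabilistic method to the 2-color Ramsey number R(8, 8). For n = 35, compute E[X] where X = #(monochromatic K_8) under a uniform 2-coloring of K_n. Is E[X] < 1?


E[X] = C(35, 8) · 2^{1 − 28} = 23535820 · 2^{−27} = 23535820/134217728.
As a reduced fraction: E[X] = 5883955/33554432 ≈ 0.1753555.
Is E[X] < 1? YES.
Since E[X] < 1, there exists a 2-coloring of K_{35} with no monochromatic K_8; hence R(8, 8) > 35.

E[X] = 5883955/33554432 ≈ 0.1753555; E[X] < 1, so R(8, 8) > 35.


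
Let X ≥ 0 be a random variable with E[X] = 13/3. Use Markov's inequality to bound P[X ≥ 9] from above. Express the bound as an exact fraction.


μ = E[X] = 13/3, a = 9.
Markov: P[X ≥ 9] ≤ μ/a = (13/3)/9 = 13/27.
Numerically: ≈ 0.481.
(Since a = 9 > μ = 4.333, the bound 13/27 is < 1 and informative.)

P[X ≥ 9] ≤ 13/27 ≈ 0.481.


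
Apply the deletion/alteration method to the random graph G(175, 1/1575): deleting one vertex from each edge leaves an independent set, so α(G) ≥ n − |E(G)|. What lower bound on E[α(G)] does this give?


E[|E(G)|] = C(175, 2)·p = 15225 · (1/1575) = 29/3.
E[α(G)] ≥ n − E[|E(G)|] = 175 − 29/3 = 496/3.
Numerically: ≈ 165.333.
(This is only a lower bound; the true E[α(G)] may be larger.)

E[α(G)] ≥ 496/3 ≈ 165.333.


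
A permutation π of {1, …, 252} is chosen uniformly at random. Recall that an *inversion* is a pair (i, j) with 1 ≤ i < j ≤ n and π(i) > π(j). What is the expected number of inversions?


Write X = Σ X_I over the C(252, 2) = 31626 pairs i < j, with X_I the indicator of one inversion.
There are 31626 indicators.
For each fixed pair i < j, the values π(i) and π(j) are two distinct elements of {1, …, 252} in uniformly random order; by symmetry P[π(i) > π(j)] = 1/2.
By linearity: E[X] = 31626 · (1/2) = C(252, 2) · (1/2) = 31626/2 = 15813 ≈ 15813.0000.

E[X] = 15813 = 15813.0000.


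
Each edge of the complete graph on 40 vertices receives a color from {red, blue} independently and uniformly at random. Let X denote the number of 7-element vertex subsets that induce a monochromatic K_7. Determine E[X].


Let X = Σ_S X_S over the C(40, 7) = 18643560 subsets S of size 7, where X_S = 1 if the K_7 on S is monochromatic.
For a fixed S, the K_7 on S has C(7, 2) = 21 edges. P[all 21 edges red] = (1/2)^21, and likewise for blue, so P[monochromatic] = 2·(1/2)^21 = 2^{1 − 21} = 1/1048576.
By linearity of expectation: E[X] = C(40, 7) · 2^{1 − 21} = 18643560 · 1/1048576 = 2330445/131072.
Numerically: E[X] ≈ 17.7799.

E[X] = C(40,7)·2^(1−C(7,2)) = 2330445/131072 ≈ 17.7799.


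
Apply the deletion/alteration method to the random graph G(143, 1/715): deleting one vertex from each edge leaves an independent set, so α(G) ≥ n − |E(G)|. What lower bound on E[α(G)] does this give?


E[|E(G)|] = C(143, 2)·p = 10153 · (1/715) = 71/5.
E[α(G)] ≥ n − E[|E(G)|] = 143 − 71/5 = 644/5.
Numerically: ≈ 128.800000.
(This is only a lower bound; the true E[α(G)] may be larger.)

E[α(G)] ≥ 644/5 ≈ 128.800000.


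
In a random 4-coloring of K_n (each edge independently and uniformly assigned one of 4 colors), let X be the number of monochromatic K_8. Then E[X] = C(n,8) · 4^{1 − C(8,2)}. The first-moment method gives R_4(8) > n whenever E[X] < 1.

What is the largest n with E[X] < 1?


We need C(n, 8) · 4^{1 − 28} < 1, i.e. C(n, 8) < 4^{28 − 1} = 18014398509481984.
Check values of n near the boundary:
  n = 404: C(404, 8) = 16415071523485570; 16415071523485570 < 18014398509481984? YES
  n = 405: C(405, 8) = 16745853821188050; 16745853821188050 < 18014398509481984? YES
  n = 406: C(406, 8) = 17082453897995850; 17082453897995850 < 18014398509481984? YES
  n = 407: C(407, 8) = 17424959239309050; 17424959239309050 < 18014398509481984? YES
  n = 408: C(408, 8) = 17773458424095231; 17773458424095231 < 18014398509481984? YES
  n = 409: C(409, 8) = 18128041135797879; 18128041135797879 < 18014398509481984? NO
  n = 410: C(410, 8) = 18488798173326195; 18488798173326195 < 18014398509481984? NO
The largest n with C(n, 8) < 18014398509481984 is n = 408 (where E[X] = 17773458424095231/18014398509481984 ≈ 0.9866251). Hence R_4(8) > 408, i.e. R_4(8) ≥ 409.

Largest n = 408; hence R_4(8) > 408.


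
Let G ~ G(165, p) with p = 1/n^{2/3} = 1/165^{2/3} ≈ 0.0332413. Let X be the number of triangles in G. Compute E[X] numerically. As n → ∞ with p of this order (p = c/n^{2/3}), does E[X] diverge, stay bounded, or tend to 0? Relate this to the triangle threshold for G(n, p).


Number of potential triangles: C(165, 3) = 735130.
Each occurs with probability p³ ≈ (0.0332413)³ ≈ 3.67309458e-05.
By linearity: E[X] = C(165, 3)·p³ ≈ 735130 · 3.67309458e-05 ≈ 27.002020.
Since α = 2/3 < 1, p = c/n^{2/3} ≫ 1/n is above the triangle threshold p ~ 1/n. Asymptotically E[X] ~ (c³/6)·n^{3(1−α)} = (1³/6)·n^{1} → ∞; triangles are abundant w.h.p.

E[X] ≈ 27.002020; in regime p = Θ(1/n^{2/3}) E[X] diverges (above the triangle threshold p ~ 1/n).


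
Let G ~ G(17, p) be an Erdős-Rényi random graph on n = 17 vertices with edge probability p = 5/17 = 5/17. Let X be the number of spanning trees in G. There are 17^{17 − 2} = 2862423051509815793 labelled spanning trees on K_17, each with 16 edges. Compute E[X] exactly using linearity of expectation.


K_17 has 17^{17 − 2} = 2862423051509815793 labelled spanning trees.
For each such spanning tree H, let X_H = 1 if all 16 edges of H are present in G. Then P[X_H = 1] = p^{16} = (5/17)^{16} = 152587890625/48661191875666868481.
Summing the indicators: E[X] = Σ_H E[X_H] = 2862423051509815793 · p^{16} = 2862423051509815793 · 152587890625/48661191875666868481 = 152587890625/17.
Numerically: E[X] ≈ 8.98e+09.

E[X] = 2862423051509815793 · (5/17)^{16} = 152587890625/17 ≈ 8.98e+09.


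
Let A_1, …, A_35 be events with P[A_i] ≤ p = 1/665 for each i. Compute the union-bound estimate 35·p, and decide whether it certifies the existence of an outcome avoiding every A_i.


Union bound: P[∪_{i=1}^{35} A_i] ≤ Σ_i P[A_i] ≤ 35·p = 35·(1/665) = 1/19.
Numerically: 1/19 ≈ 0.053.
Is 1/19 < 1? YES.
Since P[∪ A_i] ≤ 1/19 < 1, the complement has P[∩ A_i^c] ≥ 1 − 1/19 = 18/19 > 0, so some outcome avoids every A_i.

35·p = 1/19 ≈ 0.053; existence CERTIFIED by the union bound.


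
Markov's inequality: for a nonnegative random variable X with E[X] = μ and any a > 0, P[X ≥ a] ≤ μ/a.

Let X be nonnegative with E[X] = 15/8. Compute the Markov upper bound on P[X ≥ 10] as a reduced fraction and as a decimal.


μ = E[X] = 15/8, a = 10.
Markov: P[X ≥ 10] ≤ μ/a = (15/8)/10 = 3/16.
Numerically: ≈ 0.1875.
(Since a = 10 > μ = 1.8750, the bound 3/16 is < 1 and informative.)

P[X ≥ 10] ≤ 3/16 ≈ 0.1875.
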